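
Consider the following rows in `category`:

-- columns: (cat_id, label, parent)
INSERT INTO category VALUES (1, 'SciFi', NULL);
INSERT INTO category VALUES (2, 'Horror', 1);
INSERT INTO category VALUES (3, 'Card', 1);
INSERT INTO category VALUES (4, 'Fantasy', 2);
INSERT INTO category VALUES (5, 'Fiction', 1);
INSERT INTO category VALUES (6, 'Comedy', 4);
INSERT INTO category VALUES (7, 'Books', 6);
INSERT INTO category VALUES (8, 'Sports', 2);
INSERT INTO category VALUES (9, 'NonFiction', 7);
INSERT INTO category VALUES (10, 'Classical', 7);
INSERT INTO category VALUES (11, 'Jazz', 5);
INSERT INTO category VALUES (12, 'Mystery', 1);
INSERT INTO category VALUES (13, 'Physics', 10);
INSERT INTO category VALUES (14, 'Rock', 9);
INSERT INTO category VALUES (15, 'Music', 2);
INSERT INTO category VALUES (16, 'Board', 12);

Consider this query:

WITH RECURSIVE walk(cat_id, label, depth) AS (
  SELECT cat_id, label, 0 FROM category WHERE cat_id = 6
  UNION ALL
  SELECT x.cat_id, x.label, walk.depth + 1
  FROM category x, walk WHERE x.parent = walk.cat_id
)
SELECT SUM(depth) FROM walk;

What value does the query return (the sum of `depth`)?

Base: cat_id=6 (Comedy) at depth 0.
Iteration 1: rows with parent in {6} -> Books (id 7, depth 1).
Iteration 2: rows with parent in {7} -> NonFiction (id 9, depth 2), Classical (id 10, depth 2).
Iteration 3: rows with parent in {9,10} -> Physics (id 13, depth 3), Rock (id 14, depth 3).
Iteration 4: no rows with parent in {13,14}; recursion stops.
SUM(depth) = 0 + 1 + 2 + 2 + 3 + 3 = 11.

11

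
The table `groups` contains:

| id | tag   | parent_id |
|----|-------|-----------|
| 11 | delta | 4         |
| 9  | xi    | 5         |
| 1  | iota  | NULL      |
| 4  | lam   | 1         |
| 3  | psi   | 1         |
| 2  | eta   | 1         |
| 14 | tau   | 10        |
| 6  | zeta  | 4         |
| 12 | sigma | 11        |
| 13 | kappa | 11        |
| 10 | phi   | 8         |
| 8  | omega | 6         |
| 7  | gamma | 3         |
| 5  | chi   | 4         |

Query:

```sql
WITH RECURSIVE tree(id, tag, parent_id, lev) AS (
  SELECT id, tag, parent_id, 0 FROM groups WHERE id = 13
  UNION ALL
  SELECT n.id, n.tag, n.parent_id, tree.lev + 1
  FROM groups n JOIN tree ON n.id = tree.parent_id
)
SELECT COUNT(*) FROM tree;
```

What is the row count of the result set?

4

Base: id=13 (kappa), parent_id=11, lev 0.
Iteration 1: join on id=11 -> delta (id 11, parent_id=4, lev 1).
Iteration 2: join on id=4 -> lam (id 4, parent_id=1, lev 2).
Iteration 3: join on id=1 -> iota (id 1, parent_id=NULL, lev 3).
Iteration 4: parent_id is NULL; no match; recursion stops.
Total rows emitted: 4.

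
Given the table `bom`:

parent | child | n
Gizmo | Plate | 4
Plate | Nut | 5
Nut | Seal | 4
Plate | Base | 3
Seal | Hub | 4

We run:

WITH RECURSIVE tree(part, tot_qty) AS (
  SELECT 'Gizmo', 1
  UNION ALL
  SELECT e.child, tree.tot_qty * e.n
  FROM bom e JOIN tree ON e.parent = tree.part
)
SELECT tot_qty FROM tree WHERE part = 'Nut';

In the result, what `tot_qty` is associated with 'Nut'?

20

Base: (Gizmo, tot_qty=1).
Iteration 1: components of {Gizmo} -> Plate = 1*4 = 4.
Iteration 2: components of {Plate} -> Base = 4*3 = 12, Nut = 4*5 = 20.
Iteration 3: components of {Base,Nut} -> Seal = 20*4 = 80.
Iteration 4: components of {Seal} -> Hub = 80*4 = 320.
Iteration 5: no further components; recursion stops.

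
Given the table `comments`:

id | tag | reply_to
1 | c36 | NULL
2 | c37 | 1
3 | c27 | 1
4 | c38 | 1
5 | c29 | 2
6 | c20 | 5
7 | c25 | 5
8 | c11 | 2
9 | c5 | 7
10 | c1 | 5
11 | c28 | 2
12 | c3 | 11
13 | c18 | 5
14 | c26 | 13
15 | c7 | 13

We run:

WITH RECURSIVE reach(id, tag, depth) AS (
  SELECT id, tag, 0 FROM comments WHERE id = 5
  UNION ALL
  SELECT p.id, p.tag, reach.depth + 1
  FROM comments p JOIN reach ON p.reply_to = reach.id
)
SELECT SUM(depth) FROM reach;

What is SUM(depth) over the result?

Base: id=5 (c29) at depth 0.
Iteration 1: rows with reply_to in {5} -> c20 (id 6, depth 1), c25 (id 7, depth 1), c1 (id 10, depth 1), c18 (id 13, depth 1).
Iteration 2: rows with reply_to in {6,7,10,13} -> c5 (id 9, depth 2), c26 (id 14, depth 2), c7 (id 15, depth 2).
Iteration 3: no rows with reply_to in {9,14,15}; recursion stops.
SUM(depth) = 0 + 1 + 1 + 1 + 1 + 2 + 2 + 2 = 10.

10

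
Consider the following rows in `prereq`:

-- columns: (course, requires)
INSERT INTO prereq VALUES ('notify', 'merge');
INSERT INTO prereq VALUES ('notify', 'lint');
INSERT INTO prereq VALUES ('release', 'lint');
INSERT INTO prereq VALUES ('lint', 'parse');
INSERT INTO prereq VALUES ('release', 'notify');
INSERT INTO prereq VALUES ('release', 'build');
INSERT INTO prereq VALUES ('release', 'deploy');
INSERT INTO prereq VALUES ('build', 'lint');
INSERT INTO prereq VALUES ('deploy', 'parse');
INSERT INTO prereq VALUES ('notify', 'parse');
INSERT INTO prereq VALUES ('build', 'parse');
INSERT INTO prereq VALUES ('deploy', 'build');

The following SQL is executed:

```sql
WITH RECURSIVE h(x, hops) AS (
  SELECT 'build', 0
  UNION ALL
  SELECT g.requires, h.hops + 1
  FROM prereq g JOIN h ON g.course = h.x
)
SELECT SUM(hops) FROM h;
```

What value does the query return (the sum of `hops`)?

4

Base: (build, hops=0).
Iteration 1: edges from {build} -> (lint, hops=1), (parse, hops=1).
Iteration 2: edges from {lint,parse} -> (parse, hops=2).
Iteration 3: no outgoing edges from {parse}; recursion stops.
SUM(hops) = 0 + 1 + 1 + 2 = 4.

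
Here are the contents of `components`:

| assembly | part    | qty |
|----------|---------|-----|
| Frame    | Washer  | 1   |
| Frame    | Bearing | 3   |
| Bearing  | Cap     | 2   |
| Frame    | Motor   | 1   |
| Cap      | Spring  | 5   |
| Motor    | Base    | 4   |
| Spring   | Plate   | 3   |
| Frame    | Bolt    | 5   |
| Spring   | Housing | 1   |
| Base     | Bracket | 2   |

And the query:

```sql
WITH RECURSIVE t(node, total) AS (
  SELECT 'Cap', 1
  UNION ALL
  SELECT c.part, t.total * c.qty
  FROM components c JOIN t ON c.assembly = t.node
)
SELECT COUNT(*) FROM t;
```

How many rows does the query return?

4

Base: (Cap, total=1).
Iteration 1: components of {Cap} -> Spring = 1*5 = 5.
Iteration 2: components of {Spring} -> Housing = 5*1 = 5, Plate = 5*3 = 15.
Iteration 3: no further components; recursion stops.
Total rows emitted: 4.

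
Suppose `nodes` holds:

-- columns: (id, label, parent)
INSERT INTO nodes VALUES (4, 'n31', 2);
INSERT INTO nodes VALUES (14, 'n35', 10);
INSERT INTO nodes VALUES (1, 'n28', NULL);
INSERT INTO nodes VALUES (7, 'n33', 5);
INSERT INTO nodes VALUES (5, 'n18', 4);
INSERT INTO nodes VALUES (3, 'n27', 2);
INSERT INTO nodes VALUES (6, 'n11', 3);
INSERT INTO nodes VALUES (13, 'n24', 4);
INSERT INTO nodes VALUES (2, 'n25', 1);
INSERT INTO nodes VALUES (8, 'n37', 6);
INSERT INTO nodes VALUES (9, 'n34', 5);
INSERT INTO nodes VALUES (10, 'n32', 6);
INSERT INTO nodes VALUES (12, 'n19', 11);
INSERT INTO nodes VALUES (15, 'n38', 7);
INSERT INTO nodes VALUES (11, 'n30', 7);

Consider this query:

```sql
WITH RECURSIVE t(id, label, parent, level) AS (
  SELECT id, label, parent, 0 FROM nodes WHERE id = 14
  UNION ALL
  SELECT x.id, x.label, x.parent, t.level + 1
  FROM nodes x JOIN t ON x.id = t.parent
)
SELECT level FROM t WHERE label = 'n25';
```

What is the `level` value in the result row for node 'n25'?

Base: id=14 (n35), parent=10, level 0.
Iteration 1: join on id=10 -> n32 (id 10, parent=6, level 1).
Iteration 2: join on id=6 -> n11 (id 6, parent=3, level 2).
Iteration 3: join on id=3 -> n27 (id 3, parent=2, level 3).
Iteration 4: join on id=2 -> n25 (id 2, parent=1, level 4).
Iteration 5: join on id=1 -> n28 (id 1, parent=NULL, level 5).
Iteration 6: parent is NULL; no match; recursion stops.

4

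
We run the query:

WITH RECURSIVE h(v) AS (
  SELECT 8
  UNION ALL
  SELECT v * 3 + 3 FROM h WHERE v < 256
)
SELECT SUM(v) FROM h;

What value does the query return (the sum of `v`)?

Base: v=8.
Iteration 1: 8 < 256 holds -> v = 8 * 3 + 3 = 27.
Iteration 2: 27 < 256 holds -> v = 27 * 3 + 3 = 84.
Iteration 3: 84 < 256 holds -> v = 84 * 3 + 3 = 255.
Iteration 4: 255 < 256 holds -> v = 255 * 3 + 3 = 768.
Iteration 5: 768 < 256 fails; recursion stops.
SUM(v) = 8 + 27 + 84 + 255 + 768 = 1142.

1142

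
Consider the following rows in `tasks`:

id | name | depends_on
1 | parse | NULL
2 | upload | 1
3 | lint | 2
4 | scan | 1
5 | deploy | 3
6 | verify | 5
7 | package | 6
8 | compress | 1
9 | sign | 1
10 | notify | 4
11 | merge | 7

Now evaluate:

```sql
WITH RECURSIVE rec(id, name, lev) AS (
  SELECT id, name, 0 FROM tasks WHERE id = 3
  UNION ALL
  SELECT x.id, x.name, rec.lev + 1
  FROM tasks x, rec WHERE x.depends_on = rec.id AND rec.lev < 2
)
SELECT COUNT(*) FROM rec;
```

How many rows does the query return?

Base: id=3 (lint) at lev 0.
Iteration 1: rows with depends_on in {3} -> deploy (id 5, lev 1).
Iteration 2: rows with depends_on in {5} -> verify (id 6, lev 2).
Iteration 3: lev < 2 fails for all current rows; recursion stops.
Total rows emitted: 3.

3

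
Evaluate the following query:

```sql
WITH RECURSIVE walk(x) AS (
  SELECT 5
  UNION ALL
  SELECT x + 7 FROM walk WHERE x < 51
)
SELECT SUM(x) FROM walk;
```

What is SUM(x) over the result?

236

Base: x=5.
Iteration 1: 5 < 51 holds -> x = 5 + 7 = 12.
Iteration 2: 12 < 51 holds -> x = 12 + 7 = 19.
Iteration 3: 19 < 51 holds -> x = 19 + 7 = 26.
Iteration 4: 26 < 51 holds -> x = 26 + 7 = 33.
Iteration 5: 33 < 51 holds -> x = 33 + 7 = 40.
Iteration 6: 40 < 51 holds -> x = 40 + 7 = 47.
Iteration 7: 47 < 51 holds -> x = 47 + 7 = 54.
Iteration 8: 54 < 51 fails; recursion stops.
SUM(x) = 5 + 12 + 19 + 26 + 33 + 40 + 47 + 54 = 236.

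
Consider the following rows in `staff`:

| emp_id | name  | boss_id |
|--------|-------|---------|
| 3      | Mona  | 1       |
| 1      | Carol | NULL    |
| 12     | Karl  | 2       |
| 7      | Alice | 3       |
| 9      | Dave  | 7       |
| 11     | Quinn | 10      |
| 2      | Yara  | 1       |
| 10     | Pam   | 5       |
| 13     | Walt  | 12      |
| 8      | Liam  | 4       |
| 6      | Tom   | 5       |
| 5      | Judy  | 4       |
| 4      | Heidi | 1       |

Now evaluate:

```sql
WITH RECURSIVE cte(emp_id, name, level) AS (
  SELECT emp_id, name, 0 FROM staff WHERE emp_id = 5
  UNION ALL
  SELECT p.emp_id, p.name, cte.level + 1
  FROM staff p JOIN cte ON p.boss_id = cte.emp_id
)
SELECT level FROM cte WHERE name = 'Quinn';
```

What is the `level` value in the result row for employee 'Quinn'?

2

Base: emp_id=5 (Judy) at level 0.
Iteration 1: rows with boss_id in {5} -> Tom (id 6, level 1), Pam (id 10, level 1).
Iteration 2: rows with boss_id in {6,10} -> Quinn (id 11, level 2).
Iteration 3: no rows with boss_id in {11}; recursion stops.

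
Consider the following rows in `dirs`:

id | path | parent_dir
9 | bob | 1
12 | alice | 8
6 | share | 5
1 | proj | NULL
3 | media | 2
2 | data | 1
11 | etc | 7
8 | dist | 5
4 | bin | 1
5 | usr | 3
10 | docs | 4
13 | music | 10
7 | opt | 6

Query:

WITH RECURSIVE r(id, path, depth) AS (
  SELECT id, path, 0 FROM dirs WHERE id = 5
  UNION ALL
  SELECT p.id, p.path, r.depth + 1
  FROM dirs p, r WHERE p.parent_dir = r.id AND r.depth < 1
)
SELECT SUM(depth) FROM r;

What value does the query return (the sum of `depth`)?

Base: id=5 (usr) at depth 0.
Iteration 1: rows with parent_dir in {5} -> share (id 6, depth 1), dist (id 8, depth 1).
Iteration 2: depth < 1 fails for all current rows; recursion stops.
SUM(depth) = 0 + 1 + 1 = 2.

2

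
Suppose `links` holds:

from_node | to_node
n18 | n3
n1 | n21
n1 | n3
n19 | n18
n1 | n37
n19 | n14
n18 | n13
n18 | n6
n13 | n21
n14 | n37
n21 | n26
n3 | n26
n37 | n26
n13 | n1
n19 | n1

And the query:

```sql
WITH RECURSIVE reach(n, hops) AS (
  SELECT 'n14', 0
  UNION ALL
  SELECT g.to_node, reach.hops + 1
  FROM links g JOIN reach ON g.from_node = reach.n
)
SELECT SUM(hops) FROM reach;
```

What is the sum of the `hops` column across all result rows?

Base: (n14, hops=0).
Iteration 1: edges from {n14} -> (n37, hops=1).
Iteration 2: edges from {n37} -> (n26, hops=2).
Iteration 3: no outgoing edges from {n26}; recursion stops.
SUM(hops) = 0 + 1 + 2 = 3.

3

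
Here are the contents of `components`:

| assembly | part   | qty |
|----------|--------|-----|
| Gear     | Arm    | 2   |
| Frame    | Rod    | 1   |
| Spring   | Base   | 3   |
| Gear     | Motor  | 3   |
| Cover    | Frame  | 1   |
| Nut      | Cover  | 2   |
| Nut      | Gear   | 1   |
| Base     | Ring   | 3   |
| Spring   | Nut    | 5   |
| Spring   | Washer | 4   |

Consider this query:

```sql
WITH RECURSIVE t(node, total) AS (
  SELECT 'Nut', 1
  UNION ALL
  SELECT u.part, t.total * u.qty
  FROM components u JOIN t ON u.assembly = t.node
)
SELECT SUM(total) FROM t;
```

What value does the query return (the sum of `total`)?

Base: (Nut, total=1).
Iteration 1: components of {Nut} -> Cover = 1*2 = 2, Gear = 1*1 = 1.
Iteration 2: components of {Cover,Gear} -> Arm = 1*2 = 2, Frame = 2*1 = 2, Motor = 1*3 = 3.
Iteration 3: components of {Arm,Frame,Motor} -> Rod = 2*1 = 2.
Iteration 4: no further components; recursion stops.
SUM(total) = 1 + 1 + 2 + 2 + 3 + 2 + 2 = 13.

13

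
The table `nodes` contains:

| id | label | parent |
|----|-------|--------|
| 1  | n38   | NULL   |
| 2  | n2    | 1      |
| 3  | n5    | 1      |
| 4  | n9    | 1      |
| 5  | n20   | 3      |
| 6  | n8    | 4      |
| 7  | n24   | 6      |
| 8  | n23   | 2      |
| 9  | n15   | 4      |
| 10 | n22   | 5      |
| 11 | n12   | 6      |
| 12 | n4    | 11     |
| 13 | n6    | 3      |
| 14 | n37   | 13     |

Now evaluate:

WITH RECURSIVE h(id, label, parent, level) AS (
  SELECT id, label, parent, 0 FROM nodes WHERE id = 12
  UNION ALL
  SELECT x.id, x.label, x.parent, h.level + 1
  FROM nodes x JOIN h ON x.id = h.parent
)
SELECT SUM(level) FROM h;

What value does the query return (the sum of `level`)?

10

Base: id=12 (n4), parent=11, level 0.
Iteration 1: join on id=11 -> n12 (id 11, parent=6, level 1).
Iteration 2: join on id=6 -> n8 (id 6, parent=4, level 2).
Iteration 3: join on id=4 -> n9 (id 4, parent=1, level 3).
Iteration 4: join on id=1 -> n38 (id 1, parent=NULL, level 4).
Iteration 5: parent is NULL; no match; recursion stops.
SUM(level) = 0 + 1 + 2 + 3 + 4 = 10.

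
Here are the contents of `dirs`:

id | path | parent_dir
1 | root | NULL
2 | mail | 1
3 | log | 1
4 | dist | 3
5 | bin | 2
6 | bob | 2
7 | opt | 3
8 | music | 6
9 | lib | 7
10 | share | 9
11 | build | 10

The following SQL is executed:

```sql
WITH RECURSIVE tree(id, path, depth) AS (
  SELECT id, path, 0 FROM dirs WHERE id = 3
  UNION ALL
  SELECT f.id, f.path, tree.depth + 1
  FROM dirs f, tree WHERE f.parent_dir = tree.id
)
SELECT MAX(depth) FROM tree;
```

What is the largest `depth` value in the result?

Base: id=3 (log) at depth 0.
Iteration 1: rows with parent_dir in {3} -> dist (id 4, depth 1), opt (id 7, depth 1).
Iteration 2: rows with parent_dir in {4,7} -> lib (id 9, depth 2).
Iteration 3: rows with parent_dir in {9} -> share (id 10, depth 3).
Iteration 4: rows with parent_dir in {10} -> build (id 11, depth 4).
Iteration 5: no rows with parent_dir in {11}; recursion stops.
depth values: 0, 1, 1, 2, 3, 4; the maximum is 4.

4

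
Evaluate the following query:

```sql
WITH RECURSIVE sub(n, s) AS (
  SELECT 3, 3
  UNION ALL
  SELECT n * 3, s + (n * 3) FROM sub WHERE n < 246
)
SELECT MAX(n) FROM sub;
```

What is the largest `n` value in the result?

729

Base: n=3, s=3.
Iteration 1: 3 < 246 holds -> n = 3 * 3 = 9, s = 3 + 9 = 12.
Iteration 2: 9 < 246 holds -> n = 9 * 3 = 27, s = 12 + 27 = 39.
Iteration 3: 27 < 246 holds -> n = 27 * 3 = 81, s = 39 + 81 = 120.
Iteration 4: 81 < 246 holds -> n = 81 * 3 = 243, s = 120 + 243 = 363.
Iteration 5: 243 < 246 holds -> n = 243 * 3 = 729, s = 363 + 729 = 1092.
Iteration 6: 729 < 246 fails; recursion stops.
n values: 3, 9, 27, 81, 243, 729; the maximum is 729.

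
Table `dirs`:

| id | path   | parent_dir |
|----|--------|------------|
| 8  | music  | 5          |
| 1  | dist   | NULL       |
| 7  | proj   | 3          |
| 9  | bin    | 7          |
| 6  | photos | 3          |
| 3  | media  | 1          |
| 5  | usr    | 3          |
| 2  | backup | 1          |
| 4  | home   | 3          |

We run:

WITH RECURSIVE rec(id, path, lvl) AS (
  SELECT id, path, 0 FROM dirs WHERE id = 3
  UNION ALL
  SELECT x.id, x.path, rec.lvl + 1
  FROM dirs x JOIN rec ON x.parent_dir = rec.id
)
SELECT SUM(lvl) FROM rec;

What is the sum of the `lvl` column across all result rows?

8

Base: id=3 (media) at lvl 0.
Iteration 1: rows with parent_dir in {3} -> home (id 4, lvl 1), usr (id 5, lvl 1), photos (id 6, lvl 1), proj (id 7, lvl 1).
Iteration 2: rows with parent_dir in {4,5,6,7} -> music (id 8, lvl 2), bin (id 9, lvl 2).
Iteration 3: no rows with parent_dir in {8,9}; recursion stops.
SUM(lvl) = 0 + 1 + 1 + 1 + 1 + 2 + 2 = 8.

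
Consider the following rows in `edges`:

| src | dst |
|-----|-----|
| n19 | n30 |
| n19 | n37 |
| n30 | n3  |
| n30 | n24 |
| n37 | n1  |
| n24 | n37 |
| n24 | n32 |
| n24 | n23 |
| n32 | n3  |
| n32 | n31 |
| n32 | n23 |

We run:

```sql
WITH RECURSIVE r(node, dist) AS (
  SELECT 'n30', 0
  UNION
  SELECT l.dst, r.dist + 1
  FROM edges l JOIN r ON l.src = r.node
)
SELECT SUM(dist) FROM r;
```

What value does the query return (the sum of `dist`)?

20

Base: (n30, dist=0).
Iteration 1: edges from {n30} -> (n24, dist=1), (n3, dist=1).
Iteration 2: edges from {n24,n3} -> (n23, dist=2), (n32, dist=2), (n37, dist=2).
Iteration 3: edges from {n23,n32,n37} -> (n1, dist=3), (n23, dist=3), (n3, dist=3), (n31, dist=3).
Iteration 4: no outgoing edges from {n1,n23,n3,n31}; recursion stops.
SUM(dist) = 0 + 1 + 1 + 2 + 2 + 2 + 3 + 3 + 3 + 3 = 20.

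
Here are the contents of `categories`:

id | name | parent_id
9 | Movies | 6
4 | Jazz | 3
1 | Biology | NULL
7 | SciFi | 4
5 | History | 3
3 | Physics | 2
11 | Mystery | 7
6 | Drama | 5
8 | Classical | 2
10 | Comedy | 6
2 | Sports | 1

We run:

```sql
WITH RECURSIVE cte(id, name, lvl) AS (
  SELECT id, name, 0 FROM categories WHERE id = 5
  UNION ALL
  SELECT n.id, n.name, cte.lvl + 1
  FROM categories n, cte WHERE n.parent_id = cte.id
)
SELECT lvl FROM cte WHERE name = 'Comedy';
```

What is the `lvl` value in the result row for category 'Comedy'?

2

Base: id=5 (History) at lvl 0.
Iteration 1: rows with parent_id in {5} -> Drama (id 6, lvl 1).
Iteration 2: rows with parent_id in {6} -> Movies (id 9, lvl 2), Comedy (id 10, lvl 2).
Iteration 3: no rows with parent_id in {9,10}; recursion stops.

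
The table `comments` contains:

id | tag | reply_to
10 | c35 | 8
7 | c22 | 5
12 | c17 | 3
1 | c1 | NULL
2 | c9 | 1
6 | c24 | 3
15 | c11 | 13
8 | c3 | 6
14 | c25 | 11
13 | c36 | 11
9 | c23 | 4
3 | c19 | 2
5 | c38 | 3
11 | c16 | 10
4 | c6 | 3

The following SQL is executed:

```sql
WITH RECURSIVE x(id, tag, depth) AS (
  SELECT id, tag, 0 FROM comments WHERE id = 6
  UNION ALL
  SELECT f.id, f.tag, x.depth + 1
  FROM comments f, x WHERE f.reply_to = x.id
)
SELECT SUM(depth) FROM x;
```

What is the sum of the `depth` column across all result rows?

Base: id=6 (c24) at depth 0.
Iteration 1: rows with reply_to in {6} -> c3 (id 8, depth 1).
Iteration 2: rows with reply_to in {8} -> c35 (id 10, depth 2).
Iteration 3: rows with reply_to in {10} -> c16 (id 11, depth 3).
Iteration 4: rows with reply_to in {11} -> c36 (id 13, depth 4), c25 (id 14, depth 4).
Iteration 5: rows with reply_to in {13,14} -> c11 (id 15, depth 5).
Iteration 6: no rows with reply_to in {15}; recursion stops.
SUM(depth) = 0 + 1 + 2 + 3 + 4 + 4 + 5 = 19.

19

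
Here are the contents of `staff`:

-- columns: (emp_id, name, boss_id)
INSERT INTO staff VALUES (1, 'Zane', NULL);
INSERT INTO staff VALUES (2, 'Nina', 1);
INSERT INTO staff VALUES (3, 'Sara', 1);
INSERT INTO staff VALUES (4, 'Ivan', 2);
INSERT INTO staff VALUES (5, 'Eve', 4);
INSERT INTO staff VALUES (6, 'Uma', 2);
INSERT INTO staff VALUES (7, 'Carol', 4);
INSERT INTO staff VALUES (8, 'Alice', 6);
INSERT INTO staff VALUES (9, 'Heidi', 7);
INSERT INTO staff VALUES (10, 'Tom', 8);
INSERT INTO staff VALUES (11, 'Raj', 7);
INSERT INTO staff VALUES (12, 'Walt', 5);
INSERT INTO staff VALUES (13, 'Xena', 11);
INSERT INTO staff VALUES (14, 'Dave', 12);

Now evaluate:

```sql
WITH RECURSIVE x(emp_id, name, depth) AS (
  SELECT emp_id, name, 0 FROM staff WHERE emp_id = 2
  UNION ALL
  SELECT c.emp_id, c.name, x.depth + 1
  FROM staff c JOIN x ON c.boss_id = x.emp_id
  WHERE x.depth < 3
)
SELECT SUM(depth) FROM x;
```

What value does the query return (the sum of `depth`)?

20

Base: emp_id=2 (Nina) at depth 0.
Iteration 1: rows with boss_id in {2} -> Ivan (id 4, depth 1), Uma (id 6, depth 1).
Iteration 2: rows with boss_id in {4,6} -> Eve (id 5, depth 2), Carol (id 7, depth 2), Alice (id 8, depth 2).
Iteration 3: rows with boss_id in {5,7,8} -> Heidi (id 9, depth 3), Tom (id 10, depth 3), Raj (id 11, depth 3), Walt (id 12, depth 3).
Iteration 4: depth < 3 fails for all current rows; recursion stops.
SUM(depth) = 0 + 1 + 1 + 2 + 2 + 2 + 3 + 3 + 3 + 3 = 20.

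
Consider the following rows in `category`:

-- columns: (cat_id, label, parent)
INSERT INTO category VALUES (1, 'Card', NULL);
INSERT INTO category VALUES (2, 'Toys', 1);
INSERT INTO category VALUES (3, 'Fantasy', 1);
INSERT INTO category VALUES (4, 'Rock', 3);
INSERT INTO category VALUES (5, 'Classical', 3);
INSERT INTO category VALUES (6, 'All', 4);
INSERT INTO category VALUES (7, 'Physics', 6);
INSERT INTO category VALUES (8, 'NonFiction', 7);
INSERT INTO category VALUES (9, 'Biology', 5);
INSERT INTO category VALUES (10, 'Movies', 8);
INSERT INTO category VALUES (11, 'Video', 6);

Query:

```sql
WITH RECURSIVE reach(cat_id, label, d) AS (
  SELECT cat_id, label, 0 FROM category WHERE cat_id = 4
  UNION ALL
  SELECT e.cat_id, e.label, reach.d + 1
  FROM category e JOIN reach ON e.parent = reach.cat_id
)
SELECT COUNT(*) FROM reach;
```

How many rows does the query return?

Base: cat_id=4 (Rock) at d 0.
Iteration 1: rows with parent in {4} -> All (id 6, d 1).
Iteration 2: rows with parent in {6} -> Physics (id 7, d 2), Video (id 11, d 2).
Iteration 3: rows with parent in {7,11} -> NonFiction (id 8, d 3).
Iteration 4: rows with parent in {8} -> Movies (id 10, d 4).
Iteration 5: no rows with parent in {10}; recursion stops.
Total rows emitted: 6.

6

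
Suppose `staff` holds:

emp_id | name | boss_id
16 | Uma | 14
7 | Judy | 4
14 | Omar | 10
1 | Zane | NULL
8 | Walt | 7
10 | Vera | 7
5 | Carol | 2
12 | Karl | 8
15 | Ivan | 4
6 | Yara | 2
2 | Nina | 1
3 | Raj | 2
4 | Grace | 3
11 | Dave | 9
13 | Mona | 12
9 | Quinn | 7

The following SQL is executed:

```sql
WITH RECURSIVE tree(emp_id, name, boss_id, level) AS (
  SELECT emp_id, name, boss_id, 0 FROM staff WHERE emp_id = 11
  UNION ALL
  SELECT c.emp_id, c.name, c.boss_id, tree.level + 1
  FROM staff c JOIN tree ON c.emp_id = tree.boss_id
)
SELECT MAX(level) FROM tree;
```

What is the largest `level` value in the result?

6

Base: emp_id=11 (Dave), boss_id=9, level 0.
Iteration 1: join on emp_id=9 -> Quinn (id 9, boss_id=7, level 1).
Iteration 2: join on emp_id=7 -> Judy (id 7, boss_id=4, level 2).
Iteration 3: join on emp_id=4 -> Grace (id 4, boss_id=3, level 3).
Iteration 4: join on emp_id=3 -> Raj (id 3, boss_id=2, level 4).
Iteration 5: join on emp_id=2 -> Nina (id 2, boss_id=1, level 5).
Iteration 6: join on emp_id=1 -> Zane (id 1, boss_id=NULL, level 6).
Iteration 7: boss_id is NULL; no match; recursion stops.
level values: 0, 1, 2, 3, 4, 5, 6; the maximum is 6.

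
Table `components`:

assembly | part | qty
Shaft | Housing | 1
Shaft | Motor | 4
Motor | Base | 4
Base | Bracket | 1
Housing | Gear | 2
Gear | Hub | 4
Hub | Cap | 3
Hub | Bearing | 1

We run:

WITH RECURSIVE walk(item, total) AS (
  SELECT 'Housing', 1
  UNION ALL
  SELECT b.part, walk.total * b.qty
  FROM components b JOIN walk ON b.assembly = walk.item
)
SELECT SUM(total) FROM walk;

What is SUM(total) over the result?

43

Base: (Housing, total=1).
Iteration 1: components of {Housing} -> Gear = 1*2 = 2.
Iteration 2: components of {Gear} -> Hub = 2*4 = 8.
Iteration 3: components of {Hub} -> Bearing = 8*1 = 8, Cap = 8*3 = 24.
Iteration 4: no further components; recursion stops.
SUM(total) = 1 + 2 + 8 + 24 + 8 = 43.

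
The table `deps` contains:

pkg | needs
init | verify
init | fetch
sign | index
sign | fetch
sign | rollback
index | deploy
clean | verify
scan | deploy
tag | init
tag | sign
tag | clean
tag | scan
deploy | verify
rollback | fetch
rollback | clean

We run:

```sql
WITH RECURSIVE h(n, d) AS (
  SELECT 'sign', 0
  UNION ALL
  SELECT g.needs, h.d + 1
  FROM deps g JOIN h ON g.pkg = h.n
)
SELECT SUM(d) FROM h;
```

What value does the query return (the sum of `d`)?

Base: (sign, d=0).
Iteration 1: edges from {sign} -> (fetch, d=1), (index, d=1), (rollback, d=1).
Iteration 2: edges from {fetch,index,rollback} -> (clean, d=2), (deploy, d=2), (fetch, d=2).
Iteration 3: edges from {clean,deploy,fetch} -> (verify, d=3) x2. [UNION ALL keeps all 2 new rows, including repeats]
Iteration 4: no outgoing edges from {verify}; recursion stops.
SUM(d) = 0 + 1 + 1 + 1 + 2 + 2 + 2 + 3 + 3 = 15.

15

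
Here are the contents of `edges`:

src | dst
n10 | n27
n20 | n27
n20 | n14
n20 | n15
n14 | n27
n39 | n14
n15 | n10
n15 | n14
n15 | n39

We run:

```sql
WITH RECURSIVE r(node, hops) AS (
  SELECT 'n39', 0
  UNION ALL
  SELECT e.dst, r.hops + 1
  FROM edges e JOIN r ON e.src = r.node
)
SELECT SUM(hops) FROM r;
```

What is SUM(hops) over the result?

Base: (n39, hops=0).
Iteration 1: edges from {n39} -> (n14, hops=1).
Iteration 2: edges from {n14} -> (n27, hops=2).
Iteration 3: no outgoing edges from {n27}; recursion stops.
SUM(hops) = 0 + 1 + 2 = 3.

3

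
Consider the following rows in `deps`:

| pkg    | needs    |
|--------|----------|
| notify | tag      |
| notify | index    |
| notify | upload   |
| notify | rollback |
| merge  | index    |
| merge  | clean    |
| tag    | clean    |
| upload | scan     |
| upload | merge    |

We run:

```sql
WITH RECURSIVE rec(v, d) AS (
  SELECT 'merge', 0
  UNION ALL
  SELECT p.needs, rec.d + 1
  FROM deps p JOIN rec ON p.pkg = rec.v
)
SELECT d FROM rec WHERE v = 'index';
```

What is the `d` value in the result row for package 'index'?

1

Base: (merge, d=0).
Iteration 1: edges from {merge} -> (clean, d=1), (index, d=1).
Iteration 2: no outgoing edges from {clean,index}; recursion stops.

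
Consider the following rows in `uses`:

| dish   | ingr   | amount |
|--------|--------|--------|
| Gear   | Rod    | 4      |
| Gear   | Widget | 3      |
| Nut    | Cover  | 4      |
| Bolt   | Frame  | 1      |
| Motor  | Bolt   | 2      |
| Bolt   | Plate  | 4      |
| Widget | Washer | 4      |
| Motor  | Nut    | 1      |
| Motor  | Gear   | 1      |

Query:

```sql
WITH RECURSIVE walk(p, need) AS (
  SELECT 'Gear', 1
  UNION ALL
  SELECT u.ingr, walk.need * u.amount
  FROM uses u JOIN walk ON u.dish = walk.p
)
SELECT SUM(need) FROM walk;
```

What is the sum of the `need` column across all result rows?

20

Base: (Gear, need=1).
Iteration 1: components of {Gear} -> Rod = 1*4 = 4, Widget = 1*3 = 3.
Iteration 2: components of {Rod,Widget} -> Washer = 3*4 = 12.
Iteration 3: no further components; recursion stops.
SUM(need) = 1 + 3 + 4 + 12 = 20.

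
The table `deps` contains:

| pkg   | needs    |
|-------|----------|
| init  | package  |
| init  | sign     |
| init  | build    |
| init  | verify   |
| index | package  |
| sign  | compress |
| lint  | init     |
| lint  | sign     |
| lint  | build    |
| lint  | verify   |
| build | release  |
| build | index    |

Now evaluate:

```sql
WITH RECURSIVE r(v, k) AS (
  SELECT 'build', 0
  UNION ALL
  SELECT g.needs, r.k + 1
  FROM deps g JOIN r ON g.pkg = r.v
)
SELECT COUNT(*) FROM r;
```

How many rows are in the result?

Base: (build, k=0).
Iteration 1: edges from {build} -> (index, k=1), (release, k=1).
Iteration 2: edges from {index,release} -> (package, k=2).
Iteration 3: no outgoing edges from {package}; recursion stops.
Total rows emitted: 4.

4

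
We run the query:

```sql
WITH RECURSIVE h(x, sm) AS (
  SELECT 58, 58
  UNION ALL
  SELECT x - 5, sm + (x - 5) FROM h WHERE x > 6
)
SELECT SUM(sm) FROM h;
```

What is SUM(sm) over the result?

Base: x=58, sm=58.
Iteration 1: 58 > 6 holds -> x = 58 - 5 = 53, sm = 58 + 53 = 111.
Iteration 2: 53 > 6 holds -> x = 53 - 5 = 48, sm = 111 + 48 = 159.
Iteration 3: 48 > 6 holds -> x = 48 - 5 = 43, sm = 159 + 43 = 202.
Iteration 4: 43 > 6 holds -> x = 43 - 5 = 38, sm = 202 + 38 = 240.
Iteration 5: 38 > 6 holds -> x = 38 - 5 = 33, sm = 240 + 33 = 273.
Iteration 6: 33 > 6 holds -> x = 33 - 5 = 28, sm = 273 + 28 = 301.
Iteration 7: 28 > 6 holds -> x = 28 - 5 = 23, sm = 301 + 23 = 324.
Iteration 8: 23 > 6 holds -> x = 23 - 5 = 18, sm = 324 + 18 = 342.
Iteration 9: 18 > 6 holds -> x = 18 - 5 = 13, sm = 342 + 13 = 355.
Iteration 10: 13 > 6 holds -> x = 13 - 5 = 8, sm = 355 + 8 = 363.
Iteration 11: 8 > 6 holds -> x = 8 - 5 = 3, sm = 363 + 3 = 366.
Iteration 12: 3 > 6 fails; recursion stops.
SUM(sm) = 58 + 111 + 159 + 202 + 240 + 273 + 301 + 324 + 342 + 355 + 363 + 366 = 3094.

3094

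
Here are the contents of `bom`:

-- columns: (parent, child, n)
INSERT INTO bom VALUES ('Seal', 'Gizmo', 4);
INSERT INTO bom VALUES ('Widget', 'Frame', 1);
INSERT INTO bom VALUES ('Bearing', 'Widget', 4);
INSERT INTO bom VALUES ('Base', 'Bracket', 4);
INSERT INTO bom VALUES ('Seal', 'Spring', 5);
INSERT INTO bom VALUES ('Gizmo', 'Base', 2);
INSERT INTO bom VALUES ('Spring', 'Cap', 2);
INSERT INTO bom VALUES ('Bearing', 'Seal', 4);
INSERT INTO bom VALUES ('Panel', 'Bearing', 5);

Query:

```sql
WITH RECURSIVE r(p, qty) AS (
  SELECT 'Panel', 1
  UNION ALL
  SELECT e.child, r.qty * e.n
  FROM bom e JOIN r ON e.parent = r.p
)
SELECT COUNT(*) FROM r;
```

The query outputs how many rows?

Base: (Panel, qty=1).
Iteration 1: components of {Panel} -> Bearing = 1*5 = 5.
Iteration 2: components of {Bearing} -> Seal = 5*4 = 20, Widget = 5*4 = 20.
Iteration 3: components of {Seal,Widget} -> Frame = 20*1 = 20, Gizmo = 20*4 = 80, Spring = 20*5 = 100.
Iteration 4: components of {Frame,Gizmo,Spring} -> Base = 80*2 = 160, Cap = 100*2 = 200.
Iteration 5: components of {Base,Cap} -> Bracket = 160*4 = 640.
Iteration 6: no further components; recursion stops.
Total rows emitted: 10.

10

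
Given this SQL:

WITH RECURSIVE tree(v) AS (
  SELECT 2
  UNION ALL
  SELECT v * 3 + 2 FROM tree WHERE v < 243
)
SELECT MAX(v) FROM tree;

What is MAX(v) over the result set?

728

Base: v=2.
Iteration 1: 2 < 243 holds -> v = 2 * 3 + 2 = 8.
Iteration 2: 8 < 243 holds -> v = 8 * 3 + 2 = 26.
Iteration 3: 26 < 243 holds -> v = 26 * 3 + 2 = 80.
Iteration 4: 80 < 243 holds -> v = 80 * 3 + 2 = 242.
Iteration 5: 242 < 243 holds -> v = 242 * 3 + 2 = 728.
Iteration 6: 728 < 243 fails; recursion stops.
v values: 2, 8, 26, 80, 242, 728; the maximum is 728.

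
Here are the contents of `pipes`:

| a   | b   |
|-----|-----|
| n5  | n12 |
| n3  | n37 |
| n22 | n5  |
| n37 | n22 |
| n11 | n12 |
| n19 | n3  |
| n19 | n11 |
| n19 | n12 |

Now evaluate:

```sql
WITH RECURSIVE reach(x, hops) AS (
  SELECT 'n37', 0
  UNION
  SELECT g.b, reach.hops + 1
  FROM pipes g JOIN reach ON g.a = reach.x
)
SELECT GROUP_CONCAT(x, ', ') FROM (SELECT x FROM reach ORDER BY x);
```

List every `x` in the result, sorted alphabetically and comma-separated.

n12, n22, n37, n5

Base: (n37, hops=0).
Iteration 1: edges from {n37} -> (n22, hops=1).
Iteration 2: edges from {n22} -> (n5, hops=2).
Iteration 3: edges from {n5} -> (n12, hops=3).
Iteration 4: no outgoing edges from {n12}; recursion stops.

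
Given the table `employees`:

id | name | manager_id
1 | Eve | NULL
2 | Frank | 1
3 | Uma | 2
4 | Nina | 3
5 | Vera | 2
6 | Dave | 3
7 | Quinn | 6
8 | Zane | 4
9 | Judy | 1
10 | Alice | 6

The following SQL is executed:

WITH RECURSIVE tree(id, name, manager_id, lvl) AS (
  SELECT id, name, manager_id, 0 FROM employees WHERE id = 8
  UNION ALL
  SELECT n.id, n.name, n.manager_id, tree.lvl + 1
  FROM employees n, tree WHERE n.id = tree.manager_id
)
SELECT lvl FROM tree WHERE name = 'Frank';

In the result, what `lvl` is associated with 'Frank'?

3

Base: id=8 (Zane), manager_id=4, lvl 0.
Iteration 1: join on id=4 -> Nina (id 4, manager_id=3, lvl 1).
Iteration 2: join on id=3 -> Uma (id 3, manager_id=2, lvl 2).
Iteration 3: join on id=2 -> Frank (id 2, manager_id=1, lvl 3).
Iteration 4: join on id=1 -> Eve (id 1, manager_id=NULL, lvl 4).
Iteration 5: manager_id is NULL; no match; recursion stops.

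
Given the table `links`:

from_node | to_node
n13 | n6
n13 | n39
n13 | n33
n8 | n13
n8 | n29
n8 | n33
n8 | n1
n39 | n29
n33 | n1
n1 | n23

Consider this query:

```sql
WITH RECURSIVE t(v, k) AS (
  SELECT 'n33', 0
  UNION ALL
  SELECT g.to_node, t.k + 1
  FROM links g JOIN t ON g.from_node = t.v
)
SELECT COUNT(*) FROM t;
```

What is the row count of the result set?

3

Base: (n33, k=0).
Iteration 1: edges from {n33} -> (n1, k=1).
Iteration 2: edges from {n1} -> (n23, k=2).
Iteration 3: no outgoing edges from {n23}; recursion stops.
Total rows emitted: 3.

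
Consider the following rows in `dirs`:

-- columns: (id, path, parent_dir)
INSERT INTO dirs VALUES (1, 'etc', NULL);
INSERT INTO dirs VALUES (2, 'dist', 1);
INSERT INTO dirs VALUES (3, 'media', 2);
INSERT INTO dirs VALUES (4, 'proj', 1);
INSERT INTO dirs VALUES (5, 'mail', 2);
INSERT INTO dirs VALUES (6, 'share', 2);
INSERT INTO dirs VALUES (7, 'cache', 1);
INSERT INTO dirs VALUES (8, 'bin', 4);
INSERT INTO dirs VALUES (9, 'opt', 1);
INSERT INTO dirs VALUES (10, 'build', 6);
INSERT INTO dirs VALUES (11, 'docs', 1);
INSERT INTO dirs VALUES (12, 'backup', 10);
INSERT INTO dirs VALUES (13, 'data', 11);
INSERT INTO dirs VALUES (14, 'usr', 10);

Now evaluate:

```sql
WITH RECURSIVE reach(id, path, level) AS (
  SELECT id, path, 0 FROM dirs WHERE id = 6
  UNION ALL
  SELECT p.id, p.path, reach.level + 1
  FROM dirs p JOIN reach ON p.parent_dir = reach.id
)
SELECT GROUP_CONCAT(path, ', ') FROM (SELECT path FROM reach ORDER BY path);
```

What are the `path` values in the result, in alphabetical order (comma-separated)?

Base: id=6 (share) at level 0.
Iteration 1: rows with parent_dir in {6} -> build (id 10, level 1).
Iteration 2: rows with parent_dir in {10} -> backup (id 12, level 2), usr (id 14, level 2).
Iteration 3: no rows with parent_dir in {12,14}; recursion stops.

backup, build, share, usr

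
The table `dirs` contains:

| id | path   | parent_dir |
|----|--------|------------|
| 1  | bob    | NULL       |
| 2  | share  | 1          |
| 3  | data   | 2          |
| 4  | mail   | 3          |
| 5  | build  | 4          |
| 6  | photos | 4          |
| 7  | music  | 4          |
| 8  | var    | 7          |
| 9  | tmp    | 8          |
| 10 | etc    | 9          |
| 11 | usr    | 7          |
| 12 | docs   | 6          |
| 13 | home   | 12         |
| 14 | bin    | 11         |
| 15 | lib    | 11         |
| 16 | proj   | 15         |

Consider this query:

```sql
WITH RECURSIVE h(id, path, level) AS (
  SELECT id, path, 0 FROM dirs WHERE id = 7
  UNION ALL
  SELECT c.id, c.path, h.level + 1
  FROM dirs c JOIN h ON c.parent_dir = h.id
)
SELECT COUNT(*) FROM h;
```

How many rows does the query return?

8

Base: id=7 (music) at level 0.
Iteration 1: rows with parent_dir in {7} -> var (id 8, level 1), usr (id 11, level 1).
Iteration 2: rows with parent_dir in {8,11} -> tmp (id 9, level 2), bin (id 14, level 2), lib (id 15, level 2).
Iteration 3: rows with parent_dir in {9,14,15} -> etc (id 10, level 3), proj (id 16, level 3).
Iteration 4: no rows with parent_dir in {10,16}; recursion stops.
Total rows emitted: 8.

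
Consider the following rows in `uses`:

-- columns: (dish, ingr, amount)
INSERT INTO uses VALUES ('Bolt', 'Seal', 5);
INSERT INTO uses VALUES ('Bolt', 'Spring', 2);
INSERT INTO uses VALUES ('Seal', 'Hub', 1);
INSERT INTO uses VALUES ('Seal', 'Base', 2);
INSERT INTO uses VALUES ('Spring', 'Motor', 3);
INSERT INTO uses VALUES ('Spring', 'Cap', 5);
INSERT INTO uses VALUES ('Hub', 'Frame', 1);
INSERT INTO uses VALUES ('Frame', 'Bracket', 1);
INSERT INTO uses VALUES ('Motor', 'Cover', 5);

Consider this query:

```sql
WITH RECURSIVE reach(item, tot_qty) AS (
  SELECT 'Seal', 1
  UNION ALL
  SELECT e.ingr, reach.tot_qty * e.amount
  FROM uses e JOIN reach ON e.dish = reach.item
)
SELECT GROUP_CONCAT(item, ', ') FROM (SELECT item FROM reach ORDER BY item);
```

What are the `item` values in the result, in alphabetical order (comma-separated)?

Base, Bracket, Frame, Hub, Seal

Base: (Seal, tot_qty=1).
Iteration 1: components of {Seal} -> Base = 1*2 = 2, Hub = 1*1 = 1.
Iteration 2: components of {Base,Hub} -> Frame = 1*1 = 1.
Iteration 3: components of {Frame} -> Bracket = 1*1 = 1.
Iteration 4: no further components; recursion stops.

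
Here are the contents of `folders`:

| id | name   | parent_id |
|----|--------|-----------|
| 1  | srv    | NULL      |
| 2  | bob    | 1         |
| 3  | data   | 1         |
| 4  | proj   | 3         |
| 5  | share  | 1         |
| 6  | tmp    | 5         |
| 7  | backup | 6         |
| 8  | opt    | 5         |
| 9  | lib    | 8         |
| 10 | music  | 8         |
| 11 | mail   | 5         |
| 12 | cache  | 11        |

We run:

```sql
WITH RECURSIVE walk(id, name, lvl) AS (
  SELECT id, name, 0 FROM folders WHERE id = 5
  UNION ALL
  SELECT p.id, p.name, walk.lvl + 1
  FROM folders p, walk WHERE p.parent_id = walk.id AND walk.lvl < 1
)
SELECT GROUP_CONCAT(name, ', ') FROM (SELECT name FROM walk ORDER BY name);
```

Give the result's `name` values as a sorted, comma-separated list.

mail, opt, share, tmp

Base: id=5 (share) at lvl 0.
Iteration 1: rows with parent_id in {5} -> tmp (id 6, lvl 1), opt (id 8, lvl 1), mail (id 11, lvl 1).
Iteration 2: lvl < 1 fails for all current rows; recursion stops.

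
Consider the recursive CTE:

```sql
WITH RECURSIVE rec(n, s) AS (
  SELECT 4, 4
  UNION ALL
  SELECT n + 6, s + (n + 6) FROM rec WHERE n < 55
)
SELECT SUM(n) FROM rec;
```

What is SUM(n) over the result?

310

Base: n=4, s=4.
Iteration 1: 4 < 55 holds -> n = 4 + 6 = 10, s = 4 + 10 = 14.
Iteration 2: 10 < 55 holds -> n = 10 + 6 = 16, s = 14 + 16 = 30.
Iteration 3: 16 < 55 holds -> n = 16 + 6 = 22, s = 30 + 22 = 52.
Iteration 4: 22 < 55 holds -> n = 22 + 6 = 28, s = 52 + 28 = 80.
Iteration 5: 28 < 55 holds -> n = 28 + 6 = 34, s = 80 + 34 = 114.
Iteration 6: 34 < 55 holds -> n = 34 + 6 = 40, s = 114 + 40 = 154.
Iteration 7: 40 < 55 holds -> n = 40 + 6 = 46, s = 154 + 46 = 200.
Iteration 8: 46 < 55 holds -> n = 46 + 6 = 52, s = 200 + 52 = 252.
Iteration 9: 52 < 55 holds -> n = 52 + 6 = 58, s = 252 + 58 = 310.
Iteration 10: 58 < 55 fails; recursion stops.
SUM(n) = 4 + 10 + 16 + 22 + 28 + 34 + 40 + 46 + 52 + 58 = 310.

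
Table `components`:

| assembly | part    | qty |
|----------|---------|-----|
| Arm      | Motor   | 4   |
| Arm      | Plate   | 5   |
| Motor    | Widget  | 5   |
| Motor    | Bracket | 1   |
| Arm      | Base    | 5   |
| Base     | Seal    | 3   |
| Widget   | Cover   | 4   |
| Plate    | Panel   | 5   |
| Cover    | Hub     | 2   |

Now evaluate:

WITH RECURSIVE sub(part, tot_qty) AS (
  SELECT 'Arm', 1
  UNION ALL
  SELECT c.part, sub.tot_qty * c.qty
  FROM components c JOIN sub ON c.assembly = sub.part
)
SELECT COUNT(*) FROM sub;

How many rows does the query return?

10

Base: (Arm, tot_qty=1).
Iteration 1: components of {Arm} -> Base = 1*5 = 5, Motor = 1*4 = 4, Plate = 1*5 = 5.
Iteration 2: components of {Base,Motor,Plate} -> Bracket = 4*1 = 4, Panel = 5*5 = 25, Seal = 5*3 = 15, Widget = 4*5 = 20.
Iteration 3: components of {Bracket,Panel,Seal,Widget} -> Cover = 20*4 = 80.
Iteration 4: components of {Cover} -> Hub = 80*2 = 160.
Iteration 5: no further components; recursion stops.
Total rows emitted: 10.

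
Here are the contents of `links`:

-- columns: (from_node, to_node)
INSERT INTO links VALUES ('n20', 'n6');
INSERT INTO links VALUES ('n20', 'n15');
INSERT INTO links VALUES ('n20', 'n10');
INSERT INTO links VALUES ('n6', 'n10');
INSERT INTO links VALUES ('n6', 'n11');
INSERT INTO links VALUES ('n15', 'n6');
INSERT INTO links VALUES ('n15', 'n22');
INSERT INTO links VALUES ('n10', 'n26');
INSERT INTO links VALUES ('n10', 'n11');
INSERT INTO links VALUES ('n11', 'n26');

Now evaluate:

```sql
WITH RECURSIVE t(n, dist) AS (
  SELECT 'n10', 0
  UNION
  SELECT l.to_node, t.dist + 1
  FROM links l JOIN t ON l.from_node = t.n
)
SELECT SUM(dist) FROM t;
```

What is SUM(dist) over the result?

Base: (n10, dist=0).
Iteration 1: edges from {n10} -> (n11, dist=1), (n26, dist=1).
Iteration 2: edges from {n11,n26} -> (n26, dist=2).
Iteration 3: no outgoing edges from {n26}; recursion stops.
SUM(dist) = 0 + 1 + 1 + 2 = 4.

4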